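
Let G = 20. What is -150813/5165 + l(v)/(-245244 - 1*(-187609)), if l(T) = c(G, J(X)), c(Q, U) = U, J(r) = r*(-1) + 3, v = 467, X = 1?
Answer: -1738423517/59536955 ≈ -29.199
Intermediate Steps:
J(r) = 3 - r (J(r) = -r + 3 = 3 - r)
l(T) = 2 (l(T) = 3 - 1*1 = 3 - 1 = 2)
-150813/5165 + l(v)/(-245244 - 1*(-187609)) = -150813/5165 + 2/(-245244 - 1*(-187609)) = -150813*1/5165 + 2/(-245244 + 187609) = -150813/5165 + 2/(-57635) = -150813/5165 + 2*(-1/57635) = -150813/5165 - 2/57635 = -1738423517/59536955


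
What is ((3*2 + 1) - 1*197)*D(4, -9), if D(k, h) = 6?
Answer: -1140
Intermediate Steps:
((3*2 + 1) - 1*197)*D(4, -9) = ((3*2 + 1) - 1*197)*6 = ((6 + 1) - 197)*6 = (7 - 197)*6 = -190*6 = -1140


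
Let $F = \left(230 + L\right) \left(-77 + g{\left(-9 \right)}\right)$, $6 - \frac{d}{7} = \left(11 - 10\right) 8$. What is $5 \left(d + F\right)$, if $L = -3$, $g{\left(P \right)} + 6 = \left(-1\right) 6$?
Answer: $-101085$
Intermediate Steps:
$g{\left(P \right)} = -12$ ($g{\left(P \right)} = -6 - 6 = -12$)
$d = -14$ ($d = 42 - 7 \left(11 - 10\right) 8 = 42 - 7 \cdot 1 \cdot 8 = 42 - 56 = -14$)
$F = -20203$ ($F = \left(230 - 3\right) \left(-77 - 12\right) = 227 \left(-89\right) = -20203$)
$5 \left(d + F\right) = 5 \left(-14 - 20203\right) = 5 \left(-20217\right) = -101085$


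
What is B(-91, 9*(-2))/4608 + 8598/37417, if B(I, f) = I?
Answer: 36214637/172417536 ≈ 0.21004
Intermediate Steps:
B(-91, 9*(-2))/4608 + 8598/37417 = -91/4608 + 8598/37417 = 36214637/172417536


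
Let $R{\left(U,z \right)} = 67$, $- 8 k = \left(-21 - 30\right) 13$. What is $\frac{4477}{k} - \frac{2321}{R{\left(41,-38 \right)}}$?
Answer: $\frac{860849}{44421} \approx 19.379$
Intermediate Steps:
$k = \frac{663}{8}$ ($k = - \frac{\left(-21 - 30\right) 13}{8} = - \frac{\left(-51\right) 13}{8} = \left(- \frac{1}{8}\right) \left(-663\right) = \frac{663}{8} \approx 82.875$)
$\frac{4477}{k} - \frac{2321}{R{\left(41,-38 \right)}} = \frac{4477}{\frac{663}{8}} - \frac{2321}{67} = 4477 \cdot \frac{8}{663} - \frac{2321}{67} = \frac{35816}{663} - \frac{2321}{67} = \frac{860849}{44421}$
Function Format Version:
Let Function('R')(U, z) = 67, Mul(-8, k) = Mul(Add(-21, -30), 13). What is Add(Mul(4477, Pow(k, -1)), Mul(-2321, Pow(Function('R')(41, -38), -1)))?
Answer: Rational(860849, 44421) ≈ 19.379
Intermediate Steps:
k = Rational(663, 8) (k = Mul(Rational(-1, 8), Mul(Add(-21, -30), 13)) = Mul(Rational(-1, 8), Mul(-51, 13)) = Mul(Rational(-1, 8), -663) = Rational(663, 8) ≈ 82.875)
Add(Mul(4477, Pow(k, -1)), Mul(-2321, Pow(Function('R')(41, -38), -1))) = Add(Mul(4477, Pow(Rational(663, 8), -1)), Mul(-2321, Pow(67, -1))) = Add(Mul(4477, Rational(8, 663)), Mul(-2321, Rational(1, 67))) = Add(Rational(35816, 663), Rational(-2321, 67)) = Rational(860849, 44421)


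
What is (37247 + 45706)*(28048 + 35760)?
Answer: 5293065024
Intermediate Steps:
(37247 + 45706)*(28048 + 35760) = 82953*63808 = 5293065024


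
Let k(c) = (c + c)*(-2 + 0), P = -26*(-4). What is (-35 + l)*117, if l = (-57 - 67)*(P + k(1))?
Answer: -1454895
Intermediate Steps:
P = 104
k(c) = -4*c (k(c) = (2*c)*(-2) = -4*c)
l = -12400 (l = (-57 - 67)*(104 - 4*1) = -124*(104 - 4) = -124*100 = -12400)
(-35 + l)*117 = (-35 - 12400)*117 = -12435*117 = -1454895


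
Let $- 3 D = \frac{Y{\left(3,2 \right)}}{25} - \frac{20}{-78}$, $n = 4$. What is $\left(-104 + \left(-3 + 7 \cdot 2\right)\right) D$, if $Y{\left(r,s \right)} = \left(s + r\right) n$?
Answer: $\frac{6386}{195} \approx 32.749$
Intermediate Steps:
$Y{\left(r,s \right)} = 4 r + 4 s$ ($Y{\left(r,s \right)} = \left(s + r\right) 4 = \left(r + s\right) 4 = 4 r + 4 s$)
$D = - \frac{206}{585}$ ($D = - \frac{\frac{4 \cdot 3 + 4 \cdot 2}{25} - \frac{20}{-78}}{3} = - \frac{\left(12 + 8\right) \frac{1}{25} - - \frac{10}{39}}{3} = - \frac{20 \cdot \frac{1}{25} + \frac{10}{39}}{3} = - \frac{\frac{4}{5} + \frac{10}{39}}{3} = \left(- \frac{1}{3}\right) \frac{206}{195} = - \frac{206}{585} \approx -0.35214$)
$\left(-104 + \left(-3 + 7 \cdot 2\right)\right) D = \left(-104 + \left(-3 + 7 \cdot 2\right)\right) \left(- \frac{206}{585}\right) = \left(-104 + \left(-3 + 14\right)\right) \left(- \frac{206}{585}\right) = \left(-104 + 11\right) \left(- \frac{206}{585}\right) = \left(-93\right) \left(- \frac{206}{585}\right) = \frac{6386}{195}$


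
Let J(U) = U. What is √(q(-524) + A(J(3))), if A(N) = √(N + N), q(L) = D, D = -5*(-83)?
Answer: √(415 + √6) ≈ 20.432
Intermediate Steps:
D = 415
q(L) = 415
A(N) = √2*√N (A(N) = √(2*N) = √2*√N)
√(q(-524) + A(J(3))) = √(415 + √2*√3) = √(415 + √6)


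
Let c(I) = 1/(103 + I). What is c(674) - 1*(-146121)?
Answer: 113536018/777 ≈ 1.4612e+5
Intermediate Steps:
c(674) - 1*(-146121) = 1/(103 + 674) - 1*(-146121) = 1/777 + 146121 = 113536018/777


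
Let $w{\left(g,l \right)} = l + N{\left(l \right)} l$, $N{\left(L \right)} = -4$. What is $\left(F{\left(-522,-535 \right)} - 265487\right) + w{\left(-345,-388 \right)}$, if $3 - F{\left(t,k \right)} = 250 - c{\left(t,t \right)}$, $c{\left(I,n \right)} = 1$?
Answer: $-264569$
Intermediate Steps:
$w{\left(g,l \right)} = - 3 l$ ($w{\left(g,l \right)} = l - 4 l = - 3 l$)
$F{\left(t,k \right)} = -246$ ($F{\left(t,k \right)} = 3 - \left(250 - 1\right) = 3 - 249 = -246$)
$\left(F{\left(-522,-535 \right)} - 265487\right) + w{\left(-345,-388 \right)} = \left(-246 - 265487\right) - -1164 = -265733 + 1164 = -264569$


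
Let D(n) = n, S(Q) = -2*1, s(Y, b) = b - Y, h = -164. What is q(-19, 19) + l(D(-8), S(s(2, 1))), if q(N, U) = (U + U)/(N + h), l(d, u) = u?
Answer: -404/183 ≈ -2.2076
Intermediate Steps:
S(Q) = -2
q(N, U) = 2*U/(-164 + N) (q(N, U) = (U + U)/(N - 164) = (2*U)/(-164 + N) = 2*U/(-164 + N))
q(-19, 19) + l(D(-8), S(s(2, 1))) = 2*19/(-164 - 19) - 2 = 2*19/(-183) - 2 = 2*19*(-1/183) - 2 = -38/183 - 2 = -404/183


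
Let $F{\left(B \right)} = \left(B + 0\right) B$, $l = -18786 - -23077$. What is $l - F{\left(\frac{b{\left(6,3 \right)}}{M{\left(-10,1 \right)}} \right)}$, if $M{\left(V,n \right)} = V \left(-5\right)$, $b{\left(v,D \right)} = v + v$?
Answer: $\frac{2681839}{625} \approx 4290.9$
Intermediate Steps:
$b{\left(v,D \right)} = 2 v$
$l = 4291$ ($l = -18786 + 23077 = 4291$)
$M{\left(V,n \right)} = - 5 V$
$F{\left(B \right)} = B^{2}$ ($F{\left(B \right)} = B B = B^{2}$)
$l - F{\left(\frac{b{\left(6,3 \right)}}{M{\left(-10,1 \right)}} \right)} = 4291 - \left(\frac{2 \cdot 6}{\left(-5\right) \left(-10\right)}\right)^{2} = 4291 - \left(\frac{12}{50}\right)^{2} = 4291 - \left(12 \cdot \frac{1}{50}\right)^{2} = 4291 - \left(\frac{6}{25}\right)^{2} = 4291 - \frac{36}{625} = \frac{2681839}{625}$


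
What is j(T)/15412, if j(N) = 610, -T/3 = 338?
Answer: 305/7706 ≈ 0.039580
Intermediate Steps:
T = -1014 (T = -3*338 = -1014)
j(T)/15412 = 610/15412 = 610*(1/15412) = 305/7706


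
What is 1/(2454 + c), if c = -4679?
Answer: -1/2225 ≈ -0.00044944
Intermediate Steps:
1/(2454 + c) = 1/(2454 - 4679) = 1/(-2225) = -1/2225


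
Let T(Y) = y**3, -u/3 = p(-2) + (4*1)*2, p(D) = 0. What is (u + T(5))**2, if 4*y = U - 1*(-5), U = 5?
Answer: 4489/64 ≈ 70.141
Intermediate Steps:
u = -24 (u = -3*(0 + (4*1)*2) = -3*(0 + 4*2) = -3*(0 + 8) = -3*8 = -24)
y = 5/2 (y = (5 - 1*(-5))/4 = (5 + 5)/4 = (1/4)*10 = 5/2 ≈ 2.5000)
T(Y) = 125/8 (T(Y) = (5/2)**3 = 125/8)
(u + T(5))**2 = (-24 + 125/8)**2 = (-67/8)**2 = 4489/64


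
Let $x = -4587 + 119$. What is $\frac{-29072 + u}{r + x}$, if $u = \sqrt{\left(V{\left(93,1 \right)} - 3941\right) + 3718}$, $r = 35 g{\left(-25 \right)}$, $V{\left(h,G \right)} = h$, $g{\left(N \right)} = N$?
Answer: $\frac{29072}{5343} - \frac{i \sqrt{130}}{5343} \approx 5.4411 - 0.002134 i$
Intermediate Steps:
$r = -875$ ($r = 35 \left(-25\right) = -875$)
$x = -4468$
$u = i \sqrt{130}$ ($u = \sqrt{\left(93 - 3941\right) + 3718} = \sqrt{-3848 + 3718} = \sqrt{-130} = i \sqrt{130} \approx 11.402 i$)
$\frac{-29072 + u}{r + x} = \frac{-29072 + i \sqrt{130}}{-875 - 4468} = \frac{-29072 + i \sqrt{130}}{-5343} = \left(-29072 + i \sqrt{130}\right) \left(- \frac{1}{5343}\right) = \frac{29072}{5343} - \frac{i \sqrt{130}}{5343}$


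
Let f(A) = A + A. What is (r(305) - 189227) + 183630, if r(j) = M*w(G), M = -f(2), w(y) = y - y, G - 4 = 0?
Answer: -5597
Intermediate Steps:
f(A) = 2*A
G = 4 (G = 4 + 0 = 4)
w(y) = 0
M = -4 (M = -2*2 = -1*4 = -4)
r(j) = 0 (r(j) = -4*0 = 0)
(r(305) - 189227) + 183630 = (0 - 189227) + 183630 = -189227 + 183630 = -5597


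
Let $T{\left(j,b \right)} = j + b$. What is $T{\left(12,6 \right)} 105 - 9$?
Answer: $1881$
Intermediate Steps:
$T{\left(j,b \right)} = b + j$
$T{\left(12,6 \right)} 105 - 9 = \left(6 + 12\right) 105 - 9 = 18 \cdot 105 + \left(-55 + 46\right) = 1890 - 9 = 1881$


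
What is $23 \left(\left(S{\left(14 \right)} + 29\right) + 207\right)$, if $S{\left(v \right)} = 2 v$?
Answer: $6072$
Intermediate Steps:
$23 \left(\left(S{\left(14 \right)} + 29\right) + 207\right) = 23 \left(\left(2 \cdot 14 + 29\right) + 207\right) = 23 \left(\left(28 + 29\right) + 207\right) = 23 \left(57 + 207\right) = 23 \cdot 264 = 6072$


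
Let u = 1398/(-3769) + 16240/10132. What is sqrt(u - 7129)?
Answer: I*sqrt(649645171292678379)/9546877 ≈ 84.426*I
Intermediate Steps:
u = 11761006/9546877 (u = 1398*(-1/3769) + 16240*(1/10132) = -1398/3769 + 4060/2533 = 11761006/9546877 ≈ 1.2319)
sqrt(u - 7129) = sqrt(11761006/9546877 - 7129) = sqrt(-68047925127/9546877) = I*sqrt(649645171292678379)/9546877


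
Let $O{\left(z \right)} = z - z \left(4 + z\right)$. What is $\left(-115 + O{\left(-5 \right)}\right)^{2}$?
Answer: $15625$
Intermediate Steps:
$O{\left(z \right)} = z - z \left(4 + z\right)$
$\left(-115 + O{\left(-5 \right)}\right)^{2} = \left(-115 - - 5 \left(3 - 5\right)\right)^{2} = \left(-115 - \left(-5\right) \left(-2\right)\right)^{2} = \left(-115 - 10\right)^{2} = \left(-125\right)^{2} = 15625$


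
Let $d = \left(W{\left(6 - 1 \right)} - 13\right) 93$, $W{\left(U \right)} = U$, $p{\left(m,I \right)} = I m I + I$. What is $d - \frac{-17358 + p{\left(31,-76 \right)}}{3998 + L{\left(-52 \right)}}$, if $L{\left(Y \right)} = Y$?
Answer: $- \frac{1548723}{1973} \approx -784.96$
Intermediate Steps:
$p{\left(m,I \right)} = I + m I^{2}$ ($p{\left(m,I \right)} = m I^{2} + I = I + m I^{2}$)
$d = -744$ ($d = \left(\left(6 - 1\right) - 13\right) 93 = \left(5 - 13\right) 93 = \left(-8\right) 93 = -744$)
$d - \frac{-17358 + p{\left(31,-76 \right)}}{3998 + L{\left(-52 \right)}} = -744 - \frac{-17358 - 76 \left(1 - 2356\right)}{3998 - 52} = -744 - \frac{-17358 - 76 \left(1 - 2356\right)}{3946} = -744 - \left(-17358 - -178980\right) \frac{1}{3946} = -744 - \left(-17358 + 178980\right) \frac{1}{3946} = -744 - 161622 \cdot \frac{1}{3946} = -744 - \frac{80811}{1973} = - \frac{1548723}{1973}$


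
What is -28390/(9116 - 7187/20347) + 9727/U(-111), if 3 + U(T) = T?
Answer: -124665195725/1409618094 ≈ -88.439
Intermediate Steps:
U(T) = -3 + T
-28390/(9116 - 7187/20347) + 9727/U(-111) = -28390/(9116 - 7187/20347) + 9727/(-3 - 111) = -28390/(9116 - 7187/20347) + 9727/(-114) = -28390/(9116 - 1*7187/20347) + 9727*(-1/114) = -28390/(9116 - 7187/20347) - 9727/114 = -28390/185476065/20347 - 9727/114 = -28390*20347/185476065 - 9727/114 = -115530266/37095213 - 9727/114 = -124665195725/1409618094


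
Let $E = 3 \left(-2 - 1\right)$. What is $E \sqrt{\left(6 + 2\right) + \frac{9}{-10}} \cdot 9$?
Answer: $- \frac{81 \sqrt{710}}{10} \approx -215.83$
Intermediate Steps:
$E = -9$ ($E = 3 \left(-3\right) = -9$)
$E \sqrt{\left(6 + 2\right) + \frac{9}{-10}} \cdot 9 = - 9 \sqrt{\left(6 + 2\right) + \frac{9}{-10}} \cdot 9 = - 9 \sqrt{8 + 9 \left(- \frac{1}{10}\right)} 9 = - 9 \sqrt{8 - \frac{9}{10}} \cdot 9 = - 9 \sqrt{\frac{71}{10}} \cdot 9 = - 9 \frac{\sqrt{710}}{10} \cdot 9 = - \frac{9 \sqrt{710}}{10} \cdot 9 = - \frac{81 \sqrt{710}}{10}$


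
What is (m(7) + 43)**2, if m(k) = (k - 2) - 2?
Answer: 2116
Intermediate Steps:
m(k) = -4 + k (m(k) = (-2 + k) - 2 = -4 + k)
(m(7) + 43)**2 = ((-4 + 7) + 43)**2 = (3 + 43)**2 = 46**2 = 2116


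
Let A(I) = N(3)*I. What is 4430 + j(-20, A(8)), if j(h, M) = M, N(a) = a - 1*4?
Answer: 4422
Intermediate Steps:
N(a) = -4 + a (N(a) = a - 4 = -4 + a)
A(I) = -I (A(I) = (-4 + 3)*I = -I)
4430 + j(-20, A(8)) = 4430 - 1*8 = 4430 - 8 = 4422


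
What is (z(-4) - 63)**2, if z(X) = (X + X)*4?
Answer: 9025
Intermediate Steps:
z(X) = 8*X (z(X) = (2*X)*4 = 8*X)
(z(-4) - 63)**2 = (8*(-4) - 63)**2 = (-32 - 63)**2 = (-95)**2 = 9025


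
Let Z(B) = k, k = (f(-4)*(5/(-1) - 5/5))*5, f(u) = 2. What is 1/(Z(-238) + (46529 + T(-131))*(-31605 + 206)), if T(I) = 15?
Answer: -1/1461435116 ≈ -6.8426e-10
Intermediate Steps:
k = -60 (k = (2*(5/(-1) - 5/5))*5 = (2*(5*(-1) - 5*⅕))*5 = (2*(-5 - 1))*5 = (2*(-6))*5 = -12*5 = -60)
Z(B) = -60
1/(Z(-238) + (46529 + T(-131))*(-31605 + 206)) = 1/(-60 + (46529 + 15)*(-31605 + 206)) = 1/(-60 + 46544*(-31399)) = 1/(-60 - 1461435056) = 1/(-1461435116) = -1/1461435116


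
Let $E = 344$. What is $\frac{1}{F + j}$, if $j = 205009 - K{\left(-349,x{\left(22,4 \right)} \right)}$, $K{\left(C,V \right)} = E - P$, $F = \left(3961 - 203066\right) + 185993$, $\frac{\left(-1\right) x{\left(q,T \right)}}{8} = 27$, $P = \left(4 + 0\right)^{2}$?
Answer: $\frac{1}{191569} \approx 5.22 \cdot 10^{-6}$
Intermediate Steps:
$P = 16$ ($P = 4^{2} = 16$)
$x{\left(q,T \right)} = -216$ ($x{\left(q,T \right)} = \left(-8\right) 27 = -216$)
$F = -13112$ ($F = -199105 + 185993 = -13112$)
$K{\left(C,V \right)} = 328$ ($K{\left(C,V \right)} = 344 - 16 = 328$)
$j = 204681$ ($j = 205009 - 328 = 204681$)
$\frac{1}{F + j} = \frac{1}{-13112 + 204681} = \frac{1}{191569}$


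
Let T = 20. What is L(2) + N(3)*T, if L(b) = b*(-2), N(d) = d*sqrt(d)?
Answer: -4 + 60*sqrt(3) ≈ 99.923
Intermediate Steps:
N(d) = d**(3/2)
L(b) = -2*b
L(2) + N(3)*T = -2*2 + 3**(3/2)*20 = -4 + (3*sqrt(3))*20 = -4 + 60*sqrt(3)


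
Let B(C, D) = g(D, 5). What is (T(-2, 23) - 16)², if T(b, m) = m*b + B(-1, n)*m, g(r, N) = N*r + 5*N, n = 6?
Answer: 1447209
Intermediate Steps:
g(r, N) = 5*N + N*r
B(C, D) = 25 + 5*D (B(C, D) = 5*(5 + D) = 25 + 5*D)
T(b, m) = 55*m + b*m (T(b, m) = m*b + (25 + 5*6)*m = b*m + (25 + 30)*m = b*m + 55*m = 55*m + b*m)
(T(-2, 23) - 16)² = (23*(55 - 2) - 16)² = (23*53 - 16)² = (1219 - 16)² = 1203² = 1447209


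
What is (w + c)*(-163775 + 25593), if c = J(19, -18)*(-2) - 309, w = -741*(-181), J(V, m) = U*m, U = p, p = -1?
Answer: -18485435232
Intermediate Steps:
U = -1
J(V, m) = -m
w = 134121
c = -345 (c = -1*(-18)*(-2) - 309 = 18*(-2) - 309 = -36 - 309 = -345)
(w + c)*(-163775 + 25593) = (134121 - 345)*(-163775 + 25593) = 133776*(-138182) = -18485435232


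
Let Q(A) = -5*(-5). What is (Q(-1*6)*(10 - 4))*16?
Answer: 2400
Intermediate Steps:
Q(A) = 25
(Q(-1*6)*(10 - 4))*16 = (25*(10 - 4))*16 = (25*6)*16 = 150*16 = 2400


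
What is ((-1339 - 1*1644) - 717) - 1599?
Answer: -5299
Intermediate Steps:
((-1339 - 1*1644) - 717) - 1599 = ((-1339 - 1644) - 717) - 1599 = (-2983 - 717) - 1599 = -3700 - 1599 = -5299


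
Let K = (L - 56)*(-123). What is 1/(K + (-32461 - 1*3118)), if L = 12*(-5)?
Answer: -1/21311 ≈ -4.6924e-5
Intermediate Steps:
L = -60
K = 14268 (K = (-60 - 56)*(-123) = -116*(-123) = 14268)
1/(K + (-32461 - 1*3118)) = 1/(14268 + (-32461 - 1*3118)) = 1/(14268 + (-32461 - 3118)) = 1/(14268 - 35579) = 1/(-21311) = -1/21311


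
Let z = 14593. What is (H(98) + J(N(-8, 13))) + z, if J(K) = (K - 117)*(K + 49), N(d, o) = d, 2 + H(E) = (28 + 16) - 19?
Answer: 9491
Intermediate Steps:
H(E) = 23 (H(E) = -2 + ((28 + 16) - 19) = -2 + (44 - 19) = -2 + 25 = 23)
J(K) = (-117 + K)*(49 + K)
(H(98) + J(N(-8, 13))) + z = (23 + (-5733 + (-8)**2 - 68*(-8))) + 14593 = (23 + (-5733 + 64 + 544)) + 14593 = (23 - 5125) + 14593 = -5102 + 14593 = 9491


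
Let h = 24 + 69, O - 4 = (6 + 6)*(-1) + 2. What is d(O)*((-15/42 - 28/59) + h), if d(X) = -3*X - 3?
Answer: 1141965/826 ≈ 1382.5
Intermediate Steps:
O = -6 (O = 4 + ((6 + 6)*(-1) + 2) = 4 + (12*(-1) + 2) = 4 + (-12 + 2) = 4 - 10 = -6)
d(X) = -3 - 3*X
h = 93
d(O)*((-15/42 - 28/59) + h) = (-3 - 3*(-6))*((-15/42 - 28/59) + 93) = (-3 + 18)*((-15*1/42 - 28*1/59) + 93) = 15*((-5/14 - 28/59) + 93) = 15*(-687/826 + 93) = 15*(76131/826) = 1141965/826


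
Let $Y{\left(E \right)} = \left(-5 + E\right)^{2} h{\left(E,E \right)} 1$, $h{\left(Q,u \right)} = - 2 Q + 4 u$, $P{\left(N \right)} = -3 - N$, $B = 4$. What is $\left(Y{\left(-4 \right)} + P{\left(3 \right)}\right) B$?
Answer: $-2616$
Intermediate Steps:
$Y{\left(E \right)} = 2 E \left(-5 + E\right)^{2}$ ($Y{\left(E \right)} = \left(-5 + E\right)^{2} \left(- 2 E + 4 E\right) 1 = \left(-5 + E\right)^{2} \cdot 2 E 1 = 2 E \left(-5 + E\right)^{2} \cdot 1 = 2 E \left(-5 + E\right)^{2}$)
$\left(Y{\left(-4 \right)} + P{\left(3 \right)}\right) B = \left(2 \left(-4\right) \left(-5 - 4\right)^{2} - 6\right) 4 = \left(2 \left(-4\right) \left(-9\right)^{2} - 6\right) 4 = \left(2 \left(-4\right) 81 - 6\right) 4 = \left(-648 - 6\right) 4 = \left(-654\right) 4 = -2616$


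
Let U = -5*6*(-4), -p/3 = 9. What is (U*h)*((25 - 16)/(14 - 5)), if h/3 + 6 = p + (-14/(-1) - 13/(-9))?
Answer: -6320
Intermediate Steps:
p = -27 (p = -3*9 = -27)
U = 120 (U = -30*(-4) = 120)
h = -158/3 (h = -18 + 3*(-27 + (-14/(-1) - 13/(-9))) = -18 + 3*(-27 + (-14*(-1) - 13*(-⅑))) = -18 + 3*(-27 + (14 + 13/9)) = -18 + 3*(-27 + 139/9) = -18 + 3*(-104/9) = -18 - 104/3 = -158/3 ≈ -52.667)
(U*h)*((25 - 16)/(14 - 5)) = (120*(-158/3))*((25 - 16)/(14 - 5)) = -56880/9 = -6320*1 = -6320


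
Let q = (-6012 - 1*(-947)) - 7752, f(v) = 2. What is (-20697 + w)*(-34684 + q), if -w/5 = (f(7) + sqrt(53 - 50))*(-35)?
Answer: 966502847 - 8312675*sqrt(3) ≈ 9.5210e+8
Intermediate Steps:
w = 350 + 175*sqrt(3) (w = -5*(2 + sqrt(53 - 50))*(-35) = -5*(2 + sqrt(3))*(-35) = -5*(-70 - 35*sqrt(3)) = 350 + 175*sqrt(3) ≈ 653.11)
q = -12817 (q = (-6012 + 947) - 7752 = -5065 - 7752 = -12817)
(-20697 + w)*(-34684 + q) = (-20697 + (350 + 175*sqrt(3)))*(-34684 - 12817) = (-20347 + 175*sqrt(3))*(-47501) = 966502847 - 8312675*sqrt(3)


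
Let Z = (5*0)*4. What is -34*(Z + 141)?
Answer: -4794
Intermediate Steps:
Z = 0 (Z = 0*4 = 0)
-34*(Z + 141) = -34*(0 + 141) = -34*141 = -4794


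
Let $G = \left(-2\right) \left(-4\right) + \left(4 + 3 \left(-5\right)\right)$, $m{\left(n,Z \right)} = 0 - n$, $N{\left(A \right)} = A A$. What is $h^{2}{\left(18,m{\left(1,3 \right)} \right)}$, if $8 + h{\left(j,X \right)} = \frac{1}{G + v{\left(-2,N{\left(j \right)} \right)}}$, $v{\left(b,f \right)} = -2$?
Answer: $\frac{1681}{25} \approx 67.24$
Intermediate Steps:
$N{\left(A \right)} = A^{2}$
$m{\left(n,Z \right)} = - n$
$G = -3$ ($G = 8 + \left(4 - 15\right) = 8 - 11 = -3$)
$h{\left(j,X \right)} = - \frac{41}{5}$ ($h{\left(j,X \right)} = -8 + \frac{1}{-3 - 2} = -8 + \frac{1}{-5} = -8 - \frac{1}{5} = - \frac{41}{5}$)
$h^{2}{\left(18,m{\left(1,3 \right)} \right)} = \left(- \frac{41}{5}\right)^{2} = \frac{1681}{25}$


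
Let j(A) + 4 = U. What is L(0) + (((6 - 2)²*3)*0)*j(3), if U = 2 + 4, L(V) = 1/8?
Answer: ⅛ ≈ 0.12500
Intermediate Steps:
L(V) = ⅛
U = 6
j(A) = 2 (j(A) = -4 + 6 = 2)
L(0) + (((6 - 2)²*3)*0)*j(3) = ⅛ + (((6 - 2)²*3)*0)*2 = ⅛ + ((4²*3)*0)*2 = ⅛ + ((16*3)*0)*2 = ⅛ + (48*0)*2 = ⅛ + 0*2 = ⅛ + 0 = ⅛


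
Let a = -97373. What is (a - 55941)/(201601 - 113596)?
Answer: -153314/88005 ≈ -1.7421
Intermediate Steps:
(a - 55941)/(201601 - 113596) = (-97373 - 55941)/(201601 - 113596) = -153314/88005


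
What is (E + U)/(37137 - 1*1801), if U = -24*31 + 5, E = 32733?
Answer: 15997/17668 ≈ 0.90542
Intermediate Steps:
U = -739 (U = -744 + 5 = -739)
(E + U)/(37137 - 1*1801) = (32733 - 739)/(37137 - 1*1801) = 31994/(37137 - 1801) = 31994/35336 = 31994*(1/35336) = 15997/17668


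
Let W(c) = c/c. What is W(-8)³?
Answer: 1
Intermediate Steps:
W(c) = 1
W(-8)³ = 1³ = 1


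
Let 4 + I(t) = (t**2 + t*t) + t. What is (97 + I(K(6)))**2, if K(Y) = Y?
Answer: 29241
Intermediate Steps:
I(t) = -4 + t + 2*t**2 (I(t) = -4 + ((t**2 + t*t) + t) = -4 + ((t**2 + t**2) + t) = -4 + (2*t**2 + t) = -4 + (t + 2*t**2) = -4 + t + 2*t**2)
(97 + I(K(6)))**2 = (97 + (-4 + 6 + 2*6**2))**2 = (97 + (-4 + 6 + 2*36))**2 = (97 + (-4 + 6 + 72))**2 = (97 + 74)**2 = 171**2 = 29241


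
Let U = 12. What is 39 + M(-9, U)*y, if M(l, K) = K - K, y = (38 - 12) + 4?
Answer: 39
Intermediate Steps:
y = 30 (y = 26 + 4 = 30)
M(l, K) = 0
39 + M(-9, U)*y = 39 + 0*30 = 39 + 0 = 39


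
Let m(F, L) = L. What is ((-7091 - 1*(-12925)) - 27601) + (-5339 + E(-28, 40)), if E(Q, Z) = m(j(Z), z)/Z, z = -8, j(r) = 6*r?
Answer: -135531/5 ≈ -27106.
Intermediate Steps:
E(Q, Z) = -8/Z
((-7091 - 1*(-12925)) - 27601) + (-5339 + E(-28, 40)) = ((-7091 - 1*(-12925)) - 27601) + (-5339 - 8/40) = ((-7091 + 12925) - 27601) + (-5339 - 8*1/40) = (5834 - 27601) + (-5339 - ⅕) = -21767 - 26696/5 = -135531/5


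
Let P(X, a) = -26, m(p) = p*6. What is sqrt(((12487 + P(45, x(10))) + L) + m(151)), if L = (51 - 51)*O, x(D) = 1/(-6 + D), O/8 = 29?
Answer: sqrt(13367) ≈ 115.62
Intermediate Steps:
O = 232 (O = 8*29 = 232)
m(p) = 6*p
L = 0 (L = (51 - 51)*232 = 0*232 = 0)
sqrt(((12487 + P(45, x(10))) + L) + m(151)) = sqrt(((12487 - 26) + 0) + 6*151) = sqrt((12461 + 0) + 906) = sqrt(12461 + 906) = sqrt(13367)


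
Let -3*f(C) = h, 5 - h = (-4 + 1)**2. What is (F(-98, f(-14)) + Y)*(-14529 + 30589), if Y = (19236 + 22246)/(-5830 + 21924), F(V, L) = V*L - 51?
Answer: -69433675520/24141 ≈ -2.8762e+6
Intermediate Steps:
h = -4 (h = 5 - (-4 + 1)**2 = 5 - 1*(-3)**2 = 5 - 1*9 = 5 - 9 = -4)
f(C) = 4/3 (f(C) = -1/3*(-4) = 4/3)
F(V, L) = -51 + L*V (F(V, L) = L*V - 51 = -51 + L*V)
Y = 20741/8047 (Y = 41482/16094 = 41482*(1/16094) = 20741/8047 ≈ 2.5775)
(F(-98, f(-14)) + Y)*(-14529 + 30589) = ((-51 + (4/3)*(-98)) + 20741/8047)*(-14529 + 30589) = ((-51 - 392/3) + 20741/8047)*16060 = (-545/3 + 20741/8047)*16060 = -4323392/24141*16060 = -69433675520/24141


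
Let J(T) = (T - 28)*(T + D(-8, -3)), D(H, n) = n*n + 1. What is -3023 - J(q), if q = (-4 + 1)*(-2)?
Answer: -2671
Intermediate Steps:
D(H, n) = 1 + n² (D(H, n) = n² + 1 = 1 + n²)
q = 6 (q = -3*(-2) = 6)
J(T) = (-28 + T)*(10 + T) (J(T) = (T - 28)*(T + (1 + (-3)²)) = (-28 + T)*(T + (1 + 9)) = (-28 + T)*(T + 10) = (-28 + T)*(10 + T))
-3023 - J(q) = -3023 - (-280 + 6² - 18*6) = -3023 - (-280 + 36 - 108) = -3023 - 1*(-352) = -3023 + 352 = -2671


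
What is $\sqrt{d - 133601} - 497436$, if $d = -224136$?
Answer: $-497436 + i \sqrt{357737} \approx -4.9744 \cdot 10^{5} + 598.11 i$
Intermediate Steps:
$\sqrt{d - 133601} - 497436 = \sqrt{-224136 - 133601} - 497436 = \sqrt{-357737} - 497436 = i \sqrt{357737} - 497436 = -497436 + i \sqrt{357737}$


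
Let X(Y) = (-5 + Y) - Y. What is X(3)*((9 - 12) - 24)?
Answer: 135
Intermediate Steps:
X(Y) = -5
X(3)*((9 - 12) - 24) = -5*((9 - 12) - 24) = -5*(-3 - 24) = -5*(-27) = 135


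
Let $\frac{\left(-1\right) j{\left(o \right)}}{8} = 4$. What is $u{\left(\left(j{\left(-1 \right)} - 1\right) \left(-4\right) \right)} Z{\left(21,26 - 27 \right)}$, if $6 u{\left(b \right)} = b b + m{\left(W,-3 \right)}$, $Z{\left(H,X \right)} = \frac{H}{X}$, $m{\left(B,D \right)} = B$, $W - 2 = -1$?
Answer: $- \frac{121975}{2} \approx -60988.0$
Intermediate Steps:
$W = 1$ ($W = 2 - 1 = 1$)
$j{\left(o \right)} = -32$ ($j{\left(o \right)} = \left(-8\right) 4 = -32$)
$u{\left(b \right)} = \frac{1}{6} + \frac{b^{2}}{6}$ ($u{\left(b \right)} = \frac{b b + 1}{6} = \frac{b^{2} + 1}{6} = \frac{1 + b^{2}}{6} = \frac{1}{6} + \frac{b^{2}}{6}$)
$u{\left(\left(j{\left(-1 \right)} - 1\right) \left(-4\right) \right)} Z{\left(21,26 - 27 \right)} = \left(\frac{1}{6} + \frac{\left(\left(-32 - 1\right) \left(-4\right)\right)^{2}}{6}\right) \frac{21}{26 - 27} = \left(\frac{1}{6} + \frac{\left(\left(-33\right) \left(-4\right)\right)^{2}}{6}\right) \frac{21}{-1} = \left(\frac{1}{6} + \frac{132^{2}}{6}\right) 21 \left(-1\right) = \left(\frac{1}{6} + \frac{1}{6} \cdot 17424\right) \left(-21\right) = \left(\frac{1}{6} + 2904\right) \left(-21\right) = \frac{17425}{6} \left(-21\right) = - \frac{121975}{2}$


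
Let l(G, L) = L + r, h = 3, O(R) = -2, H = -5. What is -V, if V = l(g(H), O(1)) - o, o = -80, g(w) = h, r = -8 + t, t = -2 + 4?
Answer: -72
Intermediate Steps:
t = 2
r = -6 (r = -8 + 2 = -6)
g(w) = 3
l(G, L) = -6 + L (l(G, L) = L - 6 = -6 + L)
V = 72 (V = (-6 - 2) - 1*(-80) = -8 + 80 = 72)
-V = -1*72 = -72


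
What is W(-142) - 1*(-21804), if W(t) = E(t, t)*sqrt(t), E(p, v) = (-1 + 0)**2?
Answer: 21804 + I*sqrt(142) ≈ 21804.0 + 11.916*I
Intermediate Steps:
E(p, v) = 1 (E(p, v) = (-1)**2 = 1)
W(t) = sqrt(t) (W(t) = 1*sqrt(t) = sqrt(t))
W(-142) - 1*(-21804) = sqrt(-142) - 1*(-21804) = I*sqrt(142) + 21804 = 21804 + I*sqrt(142)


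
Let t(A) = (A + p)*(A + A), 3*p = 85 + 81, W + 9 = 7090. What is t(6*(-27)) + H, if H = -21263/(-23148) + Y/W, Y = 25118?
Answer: 5665495740047/163910988 ≈ 34564.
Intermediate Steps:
W = 7081 (W = -9 + 7090 = 7081)
p = 166/3 (p = (85 + 81)/3 = (1/3)*166 = 166/3 ≈ 55.333)
t(A) = 2*A*(166/3 + A) (t(A) = (A + 166/3)*(A + A) = (166/3 + A)*(2*A) = 2*A*(166/3 + A))
H = 731994767/163910988 (H = -21263/(-23148) + 25118/7081 = -21263*(-1/23148) + 25118*(1/7081) = 21263/23148 + 25118/7081 = 731994767/163910988 ≈ 4.4658)
t(6*(-27)) + H = 2*(6*(-27))*(166 + 3*(6*(-27)))/3 + 731994767/163910988 = (2/3)*(-162)*(166 + 3*(-162)) + 731994767/163910988 = (2/3)*(-162)*(166 - 486) + 731994767/163910988 = (2/3)*(-162)*(-320) + 731994767/163910988 = 34560 + 731994767/163910988 = 5665495740047/163910988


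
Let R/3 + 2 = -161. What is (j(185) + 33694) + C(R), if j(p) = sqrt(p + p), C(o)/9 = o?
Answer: 29293 + sqrt(370) ≈ 29312.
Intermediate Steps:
R = -489 (R = -6 + 3*(-161) = -6 - 483 = -489)
C(o) = 9*o
j(p) = sqrt(2)*sqrt(p) (j(p) = sqrt(2*p) = sqrt(2)*sqrt(p))
(j(185) + 33694) + C(R) = (sqrt(2)*sqrt(185) + 33694) + 9*(-489) = (sqrt(370) + 33694) - 4401 = (33694 + sqrt(370)) - 4401 = 29293 + sqrt(370)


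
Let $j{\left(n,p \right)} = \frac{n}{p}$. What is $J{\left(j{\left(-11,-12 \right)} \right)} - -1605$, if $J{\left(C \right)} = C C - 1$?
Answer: $\frac{231097}{144} \approx 1604.8$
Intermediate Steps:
$J{\left(C \right)} = -1 + C^{2}$ ($J{\left(C \right)} = C^{2} - 1 = -1 + C^{2}$)
$J{\left(j{\left(-11,-12 \right)} \right)} - -1605 = \left(-1 + \left(- \frac{11}{-12}\right)^{2}\right) - -1605 = \left(-1 + \left(\left(-11\right) \left(- \frac{1}{12}\right)\right)^{2}\right) + 1605 = \left(-1 + \left(\frac{11}{12}\right)^{2}\right) + 1605 = \left(-1 + \frac{121}{144}\right) + 1605 = - \frac{23}{144} + 1605 = \frac{231097}{144}$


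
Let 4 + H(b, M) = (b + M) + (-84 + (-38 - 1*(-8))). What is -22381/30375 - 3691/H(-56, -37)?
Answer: 107391734/6409125 ≈ 16.756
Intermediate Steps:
H(b, M) = -118 + M + b (H(b, M) = -4 + ((b + M) + (-84 + (-38 - 1*(-8)))) = -4 + ((M + b) + (-84 + (-38 + 8))) = -4 + ((M + b) + (-84 - 30)) = -4 + ((M + b) - 114) = -4 + (-114 + M + b) = -118 + M + b)
-22381/30375 - 3691/H(-56, -37) = -22381/30375 - 3691/(-118 - 37 - 56) = -22381*1/30375 - 3691/(-211) = -22381/30375 - 3691*(-1/211) = -22381/30375 + 3691/211 = 107391734/6409125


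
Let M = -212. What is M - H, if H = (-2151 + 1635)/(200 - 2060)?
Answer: -32903/155 ≈ -212.28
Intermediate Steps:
H = 43/155 (H = -516/(-1860) = -516*(-1/1860) = 43/155 ≈ 0.27742)
M - H = -212 - 1*43/155 = -212 - 43/155 = -32903/155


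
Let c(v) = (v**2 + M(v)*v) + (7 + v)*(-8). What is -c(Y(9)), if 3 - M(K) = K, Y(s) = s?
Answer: 101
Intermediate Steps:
M(K) = 3 - K
c(v) = -56 + v**2 - 8*v + v*(3 - v) (c(v) = (v**2 + (3 - v)*v) + (7 + v)*(-8) = (v**2 + v*(3 - v)) + (-56 - 8*v) = -56 + v**2 - 8*v + v*(3 - v))
-c(Y(9)) = -(-56 - 5*9) = -(-56 - 45) = -1*(-101) = 101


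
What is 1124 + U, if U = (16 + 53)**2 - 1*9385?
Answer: -3500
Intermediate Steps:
U = -4624 (U = 69**2 - 9385 = 4761 - 9385 = -4624)
1124 + U = 1124 - 4624 = -3500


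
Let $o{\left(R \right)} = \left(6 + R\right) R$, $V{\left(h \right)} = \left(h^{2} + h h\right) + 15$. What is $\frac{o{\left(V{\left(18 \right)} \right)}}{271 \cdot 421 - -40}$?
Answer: $\frac{443547}{114131} \approx 3.8863$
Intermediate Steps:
$V{\left(h \right)} = 15 + 2 h^{2}$ ($V{\left(h \right)} = \left(h^{2} + h^{2}\right) + 15 = 2 h^{2} + 15 = 15 + 2 h^{2}$)
$o{\left(R \right)} = R \left(6 + R\right)$
$\frac{o{\left(V{\left(18 \right)} \right)}}{271 \cdot 421 - -40} = \frac{\left(15 + 2 \cdot 18^{2}\right) \left(6 + \left(15 + 2 \cdot 18^{2}\right)\right)}{271 \cdot 421 - -40} = \frac{\left(15 + 2 \cdot 324\right) \left(6 + \left(15 + 2 \cdot 324\right)\right)}{114091 + \left(-42 + 82\right)} = \frac{\left(15 + 648\right) \left(6 + \left(15 + 648\right)\right)}{114091 + 40} = \frac{663 \left(6 + 663\right)}{114131} = 663 \cdot 669 \cdot \frac{1}{114131} = 443547 \cdot \frac{1}{114131} = \frac{443547}{114131}$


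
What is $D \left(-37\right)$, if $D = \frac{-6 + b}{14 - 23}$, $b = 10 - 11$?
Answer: $- \frac{259}{9} \approx -28.778$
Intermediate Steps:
$b = -1$ ($b = 10 - 11 = -1$)
$D = \frac{7}{9}$ ($D = \frac{-6 - 1}{14 - 23} = - \frac{7}{-9} = \left(-7\right) \left(- \frac{1}{9}\right) = \frac{7}{9} \approx 0.77778$)
$D \left(-37\right) = \frac{7}{9} \left(-37\right) = - \frac{259}{9}$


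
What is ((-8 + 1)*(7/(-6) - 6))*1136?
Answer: 170968/3 ≈ 56989.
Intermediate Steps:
((-8 + 1)*(7/(-6) - 6))*1136 = -7*(7*(-⅙) - 6)*1136 = -7*(-7/6 - 6)*1136 = -7*(-43/6)*1136 = (301/6)*1136 = 170968/3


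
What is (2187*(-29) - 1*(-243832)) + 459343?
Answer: 639752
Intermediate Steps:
(2187*(-29) - 1*(-243832)) + 459343 = (-63423 + 243832) + 459343 = 180409 + 459343 = 639752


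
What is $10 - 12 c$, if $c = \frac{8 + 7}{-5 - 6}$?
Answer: $\frac{290}{11} \approx 26.364$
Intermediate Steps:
$c = - \frac{15}{11}$ ($c = \frac{15}{-11} = 15 \left(- \frac{1}{11}\right) = - \frac{15}{11} \approx -1.3636$)
$10 - 12 c = 10 - - \frac{180}{11} = 10 + \frac{180}{11} = \frac{290}{11}$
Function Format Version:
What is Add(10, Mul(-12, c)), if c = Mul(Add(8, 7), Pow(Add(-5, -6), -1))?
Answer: Rational(290, 11) ≈ 26.364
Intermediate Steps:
c = Rational(-15, 11) (c = Mul(15, Pow(-11, -1)) = Mul(15, Rational(-1, 11)) = Rational(-15, 11) ≈ -1.3636)
Add(10, Mul(-12, c)) = Add(10, Mul(-12, Rational(-15, 11))) = Add(10, Rational(180, 11)) = Rational(290, 11)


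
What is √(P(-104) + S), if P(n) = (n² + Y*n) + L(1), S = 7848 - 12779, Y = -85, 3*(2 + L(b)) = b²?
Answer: √132510/3 ≈ 121.34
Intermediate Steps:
L(b) = -2 + b²/3
S = -4931
P(n) = -5/3 + n² - 85*n (P(n) = (n² - 85*n) + (-2 + (⅓)*1²) = (n² - 85*n) + (-2 + (⅓)*1) = (n² - 85*n) + (-2 + ⅓) = (n² - 85*n) - 5/3 = -5/3 + n² - 85*n)
√(P(-104) + S) = √((-5/3 + (-104)² - 85*(-104)) - 4931) = √((-5/3 + 10816 + 8840) - 4931) = √(58963/3 - 4931) = √(44170/3) = √132510/3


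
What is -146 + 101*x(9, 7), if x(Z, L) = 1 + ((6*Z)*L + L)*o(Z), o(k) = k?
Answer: 349920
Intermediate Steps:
x(Z, L) = 1 + Z*(L + 6*L*Z) (x(Z, L) = 1 + ((6*Z)*L + L)*Z = 1 + (6*L*Z + L)*Z = 1 + (L + 6*L*Z)*Z = 1 + Z*(L + 6*L*Z))
-146 + 101*x(9, 7) = -146 + 101*(1 + 7*9 + 6*7*9²) = -146 + 101*(1 + 63 + 6*7*81) = -146 + 101*(1 + 63 + 3402) = -146 + 101*3466 = -146 + 350066 = 349920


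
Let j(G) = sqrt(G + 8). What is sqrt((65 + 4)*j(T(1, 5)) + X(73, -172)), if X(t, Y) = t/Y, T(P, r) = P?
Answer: sqrt(1527833)/86 ≈ 14.373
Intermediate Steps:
j(G) = sqrt(8 + G)
sqrt((65 + 4)*j(T(1, 5)) + X(73, -172)) = sqrt((65 + 4)*sqrt(8 + 1) + 73/(-172)) = sqrt(69*sqrt(9) + 73*(-1/172)) = sqrt(69*3 - 73/172) = sqrt(207 - 73/172) = sqrt(35531/172) = sqrt(1527833)/86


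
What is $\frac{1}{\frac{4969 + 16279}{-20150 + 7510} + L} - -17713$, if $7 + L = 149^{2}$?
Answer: $\frac{155271556153}{8765966} \approx 17713.0$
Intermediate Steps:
$L = 22194$ ($L = -7 + 149^{2} = -7 + 22201 = 22194$)
$\frac{1}{\frac{4969 + 16279}{-20150 + 7510} + L} - -17713 = \frac{1}{\frac{4969 + 16279}{-20150 + 7510} + 22194} - -17713 = \frac{1}{\frac{21248}{-12640} + 22194} + 17713 = \frac{1}{21248 \left(- \frac{1}{12640}\right) + 22194} + 17713 = \frac{1}{- \frac{664}{395} + 22194} + 17713 = \frac{1}{\frac{8765966}{395}} + 17713 = \frac{395}{8765966} + 17713 = \frac{155271556153}{8765966}$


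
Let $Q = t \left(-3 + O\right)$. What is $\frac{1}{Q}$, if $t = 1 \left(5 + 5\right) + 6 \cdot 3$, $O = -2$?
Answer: $- \frac{1}{140} \approx -0.0071429$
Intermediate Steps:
$t = 28$ ($t = 1 \cdot 10 + 18 = 10 + 18 = 28$)
$Q = -140$ ($Q = 28 \left(-3 - 2\right) = 28 \left(-5\right) = -140$)
$\frac{1}{Q} = \frac{1}{-140} = - \frac{1}{140}$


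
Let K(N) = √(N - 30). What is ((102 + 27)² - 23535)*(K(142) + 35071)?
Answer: -241779474 - 27576*√7 ≈ -2.4185e+8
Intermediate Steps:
K(N) = √(-30 + N)
((102 + 27)² - 23535)*(K(142) + 35071) = ((102 + 27)² - 23535)*(√(-30 + 142) + 35071) = (129² - 23535)*(√112 + 35071) = (16641 - 23535)*(4*√7 + 35071) = -6894*(35071 + 4*√7) = -241779474 - 27576*√7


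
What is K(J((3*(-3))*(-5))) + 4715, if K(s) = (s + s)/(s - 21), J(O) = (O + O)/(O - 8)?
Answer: 1079675/229 ≈ 4714.7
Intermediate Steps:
J(O) = 2*O/(-8 + O) (J(O) = (2*O)/(-8 + O) = 2*O/(-8 + O))
K(s) = 2*s/(-21 + s) (K(s) = (2*s)/(-21 + s) = 2*s/(-21 + s))
K(J((3*(-3))*(-5))) + 4715 = 2*(2*((3*(-3))*(-5))/(-8 + (3*(-3))*(-5)))/(-21 + 2*((3*(-3))*(-5))/(-8 + (3*(-3))*(-5))) + 4715 = 2*(2*(-9*(-5))/(-8 - 9*(-5)))/(-21 + 2*(-9*(-5))/(-8 - 9*(-5))) + 4715 = 2*(2*45/(-8 + 45))/(-21 + 2*45/(-8 + 45)) + 4715 = 2*(2*45/37)/(-21 + 2*45/37) + 4715 = 2*(2*45*(1/37))/(-21 + 2*45*(1/37)) + 4715 = 2*(90/37)/(-21 + 90/37) + 4715 = 2*(90/37)/(-687/37) + 4715 = 2*(90/37)*(-37/687) + 4715 = -60/229 + 4715 = 1079675/229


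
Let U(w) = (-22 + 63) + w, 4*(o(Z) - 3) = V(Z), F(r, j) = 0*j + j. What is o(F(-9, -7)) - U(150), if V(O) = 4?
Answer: -187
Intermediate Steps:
F(r, j) = j (F(r, j) = 0 + j = j)
o(Z) = 4 (o(Z) = 3 + (¼)*4 = 3 + 1 = 4)
U(w) = 41 + w
o(F(-9, -7)) - U(150) = 4 - (41 + 150) = 4 - 1*191 = 4 - 191 = -187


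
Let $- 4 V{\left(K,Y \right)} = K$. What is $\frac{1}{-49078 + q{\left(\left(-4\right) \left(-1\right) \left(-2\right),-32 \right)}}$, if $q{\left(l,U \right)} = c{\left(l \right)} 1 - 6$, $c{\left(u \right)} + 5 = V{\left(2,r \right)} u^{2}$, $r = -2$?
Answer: $- \frac{1}{49121} \approx -2.0358 \cdot 10^{-5}$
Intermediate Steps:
$V{\left(K,Y \right)} = - \frac{K}{4}$
$c{\left(u \right)} = -5 - \frac{u^{2}}{2}$ ($c{\left(u \right)} = -5 + \left(- \frac{1}{4}\right) 2 u^{2} = -5 - \frac{u^{2}}{2}$)
$q{\left(l,U \right)} = -11 - \frac{l^{2}}{2}$ ($q{\left(l,U \right)} = \left(-5 - \frac{l^{2}}{2}\right) 1 - 6 = \left(-5 - \frac{l^{2}}{2}\right) - 6 = -11 - \frac{l^{2}}{2}$)
$\frac{1}{-49078 + q{\left(\left(-4\right) \left(-1\right) \left(-2\right),-32 \right)}} = \frac{1}{-49078 - \left(11 + \frac{\left(\left(-4\right) \left(-1\right) \left(-2\right)\right)^{2}}{2}\right)} = \frac{1}{-49078 - \left(11 + \frac{\left(4 \left(-2\right)\right)^{2}}{2}\right)} = \frac{1}{-49078 - \left(11 + \frac{\left(-8\right)^{2}}{2}\right)} = \frac{1}{-49078 - 43} = \frac{1}{-49121} = - \frac{1}{49121}$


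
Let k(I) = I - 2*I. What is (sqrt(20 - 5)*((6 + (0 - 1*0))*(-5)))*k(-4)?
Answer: -120*sqrt(15) ≈ -464.76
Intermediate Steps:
k(I) = -I
(sqrt(20 - 5)*((6 + (0 - 1*0))*(-5)))*k(-4) = (sqrt(20 - 5)*((6 + (0 - 1*0))*(-5)))*(-1*(-4)) = (sqrt(15)*((6 + (0 + 0))*(-5)))*4 = (sqrt(15)*((6 + 0)*(-5)))*4 = (sqrt(15)*(6*(-5)))*4 = (sqrt(15)*(-30))*4 = -30*sqrt(15)*4 = -120*sqrt(15)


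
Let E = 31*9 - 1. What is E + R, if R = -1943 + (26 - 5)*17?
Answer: -1308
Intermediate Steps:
E = 278 (E = 279 - 1 = 278)
R = -1586 (R = -1943 + 21*17 = -1943 + 357 = -1586)
E + R = 278 - 1586 = -1308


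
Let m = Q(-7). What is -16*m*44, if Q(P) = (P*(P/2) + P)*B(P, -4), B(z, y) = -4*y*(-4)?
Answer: 788480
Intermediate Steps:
B(z, y) = 16*y
Q(P) = -64*P - 32*P² (Q(P) = (P*(P/2) + P)*(16*(-4)) = (P*(P*(½)) + P)*(-64) = (P*(P/2) + P)*(-64) = (P²/2 + P)*(-64) = (P + P²/2)*(-64) = -64*P - 32*P²)
m = -1120 (m = -32*(-7)*(2 - 7) = -32*(-7)*(-5) = -1120)
-16*m*44 = -16*(-1120)*44 = 17920*44 = 788480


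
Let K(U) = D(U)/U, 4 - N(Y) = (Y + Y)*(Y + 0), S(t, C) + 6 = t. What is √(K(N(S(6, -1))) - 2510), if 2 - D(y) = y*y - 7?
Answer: I*√10047/2 ≈ 50.117*I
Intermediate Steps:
S(t, C) = -6 + t
D(y) = 9 - y² (D(y) = 2 - (y*y - 7) = 2 - (y² - 7) = 2 - (-7 + y²) = 2 + (7 - y²) = 9 - y²)
N(Y) = 4 - 2*Y² (N(Y) = 4 - (Y + Y)*(Y + 0) = 4 - 2*Y*Y = 4 - 2*Y²)
K(U) = (9 - U²)/U
√(K(N(S(6, -1))) - 2510) = √((-(4 - 2*(-6 + 6)²) + 9/(4 - 2*(-6 + 6)²)) - 2510) = √((-(4 - 2*0²) + 9/(4 - 2*0²)) - 2510) = √((-(4 - 2*0) + 9/(4 - 2*0)) - 2510) = √((-(4 + 0) + 9/(4 + 0)) - 2510) = √((-1*4 + 9/4) - 2510) = √((-4 + 9*(¼)) - 2510) = √((-4 + 9/4) - 2510) = √(-7/4 - 2510) = √(-10047/4) = I*√10047/2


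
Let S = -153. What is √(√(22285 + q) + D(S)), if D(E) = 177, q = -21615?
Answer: √(177 + √670) ≈ 14.244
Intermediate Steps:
√(√(22285 + q) + D(S)) = √(√(22285 - 21615) + 177) = √(√670 + 177) = √(177 + √670)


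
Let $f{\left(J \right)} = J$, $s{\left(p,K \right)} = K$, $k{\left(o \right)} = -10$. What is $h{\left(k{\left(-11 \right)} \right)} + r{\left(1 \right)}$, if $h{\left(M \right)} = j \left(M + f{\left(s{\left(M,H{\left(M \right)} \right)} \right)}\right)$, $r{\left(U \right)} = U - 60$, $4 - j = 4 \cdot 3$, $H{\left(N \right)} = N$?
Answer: $101$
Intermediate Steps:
$j = -8$ ($j = 4 - 4 \cdot 3 = 4 - 12 = -8$)
$r{\left(U \right)} = -60 + U$ ($r{\left(U \right)} = U - 60 = -60 + U$)
$h{\left(M \right)} = - 16 M$ ($h{\left(M \right)} = - 8 \left(M + M\right) = - 8 \cdot 2 M = - 16 M$)
$h{\left(k{\left(-11 \right)} \right)} + r{\left(1 \right)} = \left(-16\right) \left(-10\right) + \left(-60 + 1\right) = 160 - 59 = 101$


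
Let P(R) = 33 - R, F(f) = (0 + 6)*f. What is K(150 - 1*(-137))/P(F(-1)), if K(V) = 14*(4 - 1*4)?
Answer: 0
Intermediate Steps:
F(f) = 6*f
K(V) = 0 (K(V) = 14*(4 - 4) = 14*0 = 0)
K(150 - 1*(-137))/P(F(-1)) = 0/(33 - 6*(-1)) = 0/(33 - 1*(-6)) = 0/(33 + 6) = 0/39 = 0*(1/39) = 0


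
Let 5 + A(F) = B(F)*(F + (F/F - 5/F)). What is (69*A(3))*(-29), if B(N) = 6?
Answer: -18009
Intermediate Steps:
A(F) = 1 - 30/F + 6*F (A(F) = -5 + 6*(F + (F/F - 5/F)) = -5 + 6*(F + (1 - 5/F)) = -5 + 6*(1 + F - 5/F) = -5 + (6 - 30/F + 6*F) = 1 - 30/F + 6*F)
(69*A(3))*(-29) = (69*(1 - 30/3 + 6*3))*(-29) = (69*(1 - 30*⅓ + 18))*(-29) = (69*(1 - 10 + 18))*(-29) = (69*9)*(-29) = 621*(-29) = -18009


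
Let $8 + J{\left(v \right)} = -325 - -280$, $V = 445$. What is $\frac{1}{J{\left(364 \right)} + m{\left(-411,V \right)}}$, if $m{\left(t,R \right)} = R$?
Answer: $\frac{1}{392} \approx 0.002551$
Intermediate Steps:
$J{\left(v \right)} = -53$ ($J{\left(v \right)} = -8 - 45 = -53$)
$\frac{1}{J{\left(364 \right)} + m{\left(-411,V \right)}} = \frac{1}{-53 + 445} = \frac{1}{392}$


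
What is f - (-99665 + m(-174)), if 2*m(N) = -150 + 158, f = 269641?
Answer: 369302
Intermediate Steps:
m(N) = 4 (m(N) = (-150 + 158)/2 = (½)*8 = 4)
f - (-99665 + m(-174)) = 269641 - (-99665 + 4) = 269641 - 1*(-99661) = 269641 + 99661 = 369302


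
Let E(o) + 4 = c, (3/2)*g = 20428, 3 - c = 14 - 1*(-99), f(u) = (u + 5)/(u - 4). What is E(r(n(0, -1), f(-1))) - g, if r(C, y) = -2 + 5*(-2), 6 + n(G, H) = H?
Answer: -41198/3 ≈ -13733.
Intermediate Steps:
n(G, H) = -6 + H
f(u) = (5 + u)/(-4 + u)
r(C, y) = -12 (r(C, y) = -2 - 10 = -12)
c = -110 (c = 3 - (14 - 1*(-99)) = 3 - (14 + 99) = 3 - 1*113 = 3 - 113 = -110)
g = 40856/3 (g = (⅔)*20428 = 40856/3 ≈ 13619.)
E(o) = -114 (E(o) = -4 - 110 = -114)
E(r(n(0, -1), f(-1))) - g = -114 - 1*40856/3 = -114 - 40856/3 = -41198/3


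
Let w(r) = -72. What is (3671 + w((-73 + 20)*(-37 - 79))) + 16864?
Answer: 20463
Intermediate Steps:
(3671 + w((-73 + 20)*(-37 - 79))) + 16864 = (3671 - 72) + 16864 = 3599 + 16864 = 20463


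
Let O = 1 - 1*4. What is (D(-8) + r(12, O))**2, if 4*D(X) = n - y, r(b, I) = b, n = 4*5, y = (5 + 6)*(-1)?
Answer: 6241/16 ≈ 390.06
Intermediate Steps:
y = -11 (y = 11*(-1) = -11)
O = -3 (O = 1 - 4 = -3)
n = 20
D(X) = 31/4 (D(X) = (20 - 1*(-11))/4 = (20 + 11)/4 = (1/4)*31 = 31/4)
(D(-8) + r(12, O))**2 = (31/4 + 12)**2 = (79/4)**2 = 6241/16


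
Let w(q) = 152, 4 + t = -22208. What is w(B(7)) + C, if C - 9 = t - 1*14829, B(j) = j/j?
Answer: -36880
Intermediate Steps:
t = -22212 (t = -4 - 22208 = -22212)
B(j) = 1
C = -37032 (C = 9 + (-22212 - 1*14829) = 9 + (-22212 - 14829) = 9 - 37041 = -37032)
w(B(7)) + C = 152 - 37032 = -36880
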